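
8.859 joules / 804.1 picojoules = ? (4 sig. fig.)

(8.859) / (804.1 × 10^-12) = 0.011017 × 10^12

11020000000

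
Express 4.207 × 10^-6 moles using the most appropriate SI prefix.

= 4.207 × 10^-6 moles; 10^-6 is micro.

4.207 micromoles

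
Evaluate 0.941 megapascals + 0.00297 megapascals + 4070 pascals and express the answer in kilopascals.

948.04 kilopascals

In kilopascals:
  0.941 megapascals = 0.941 × 10³ kilopascals = 941
  0.00297 megapascals = 0.00297 × 10³ kilopascals = 2.97
  4070 pascals = 4070 × 10⁻³ kilopascals = 4.07
Sum: 941 + 2.97 + 4.07 = 948.04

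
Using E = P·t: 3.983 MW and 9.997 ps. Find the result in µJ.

39.818051 µJ

3.983 × 10^6 × 9.997 × 10^-12 = 39.818051 × 10^-6 J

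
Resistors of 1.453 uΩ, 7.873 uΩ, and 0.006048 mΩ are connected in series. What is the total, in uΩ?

In uΩ:
  1.453 uΩ → 1.453
  7.873 uΩ → 7.873
  0.006048 mΩ = 0.006048 × 10³ uΩ = 6.048
Sum: 1.453 + 7.873 + 6.048 = 15.374

15.374 uΩ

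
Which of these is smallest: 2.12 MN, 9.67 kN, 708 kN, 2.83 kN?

2.12 MN = 2120000 N
9.67 kN = 9670 N
708 kN = 708000 N
2.83 kN = 2830 N

2.83 kN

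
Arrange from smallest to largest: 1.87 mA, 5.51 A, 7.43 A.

1.87 mA < 5.51 A < 7.43 A

1.87 mA = 0.00187 A
5.51 A = 5.51 A
7.43 A = 7.43 A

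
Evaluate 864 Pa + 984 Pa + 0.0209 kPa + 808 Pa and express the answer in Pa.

2676.9 Pa

In Pa:
  864 Pa → 864
  984 Pa → 984
  0.0209 kPa = 0.0209e3 Pa = 20.9
  808 Pa → 808
Sum: 864 + 984 + 20.9 + 808 = 2676.9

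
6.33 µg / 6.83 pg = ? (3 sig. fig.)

(6.33 × 10⁻⁶) / (6.83 × 10⁻¹²) = 0.9268 × 10⁶

927000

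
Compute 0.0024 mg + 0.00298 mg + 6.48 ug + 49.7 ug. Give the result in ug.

In ug:
  0.0024 mg = 0.0024 × 10³ ug = 2.4
  0.00298 mg = 0.00298 × 10³ ug = 2.98
  6.48 ug → 6.48
  49.7 ug → 49.7
Sum: 2.4 + 2.98 + 6.48 + 49.7 = 61.56

61.56 ug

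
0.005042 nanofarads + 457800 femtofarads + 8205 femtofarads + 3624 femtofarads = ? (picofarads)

In picofarads:
  0.005042 nanofarads = 0.005042 × 10^3 picofarads = 5.042
  457800 femtofarads = 457800 × 10^-3 picofarads = 457.8
  8205 femtofarads = 8205 × 10^-3 picofarads = 8.205
  3624 femtofarads = 3624 × 10^-3 picofarads = 3.624
Sum: 5.042 + 457.8 + 8.205 + 3.624 = 474.671

474.671 picofarads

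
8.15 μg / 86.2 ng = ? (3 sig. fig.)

94.5

(8.15 × 10⁻⁶) / (86.2 × 10⁻⁹) = 0.09455 × 10³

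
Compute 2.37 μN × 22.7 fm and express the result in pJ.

2.37 × 10^-6 × 22.7 × 10^-15 = 53.799 × 10^-21 J

0.000000053799 pJ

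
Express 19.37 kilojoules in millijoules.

kilo = 10³, milli = 10⁻³; factor is 10⁶.
19.37 × 10⁶ = 19370000

19370000 millijoules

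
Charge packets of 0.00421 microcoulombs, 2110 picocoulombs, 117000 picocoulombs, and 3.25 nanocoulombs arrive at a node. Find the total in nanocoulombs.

126.57 nanocoulombs

In nanocoulombs:
  0.00421 microcoulombs = 0.00421 × 10^3 nanocoulombs = 4.21
  2110 picocoulombs = 2110 × 10^-3 nanocoulombs = 2.11
  117000 picocoulombs = 117000 × 10^-3 nanocoulombs = 117
  3.25 nanocoulombs → 3.25
Sum: 4.21 + 2.11 + 117 + 3.25 = 126.57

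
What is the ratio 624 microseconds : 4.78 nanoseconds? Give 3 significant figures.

131000

(624 × 10⁻⁶) / (4.78 × 10⁻⁹) = 130.5 × 10³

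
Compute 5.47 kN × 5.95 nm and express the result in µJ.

5.47e3 × 5.95e-9 = 32.5465e-6 J

32.5465 µJ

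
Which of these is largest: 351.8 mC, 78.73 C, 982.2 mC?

351.8 mC = 0.3518 C
78.73 C = 78.73 C
982.2 mC = 0.9822 C

78.73 C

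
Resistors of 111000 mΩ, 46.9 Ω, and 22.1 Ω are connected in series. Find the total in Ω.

In Ω:
  111000 mΩ = 111000e-3 Ω = 111
  46.9 Ω → 46.9
  22.1 Ω → 22.1
Sum: 111 + 46.9 + 22.1 = 180

180 Ω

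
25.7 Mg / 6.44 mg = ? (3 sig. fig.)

(25.7 × 10⁶) / (6.44 × 10⁻³) = 3.991 × 10⁹

3990000000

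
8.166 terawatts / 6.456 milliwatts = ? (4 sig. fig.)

1265000000000000

(8.166 × 10¹²) / (6.456 × 10⁻³) = 1.2649 × 10¹⁵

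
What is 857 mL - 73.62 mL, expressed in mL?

In mL:
  857 mL → 857
  73.62 mL → 73.62
Difference: 857 - 73.62 = 783.38

783.38 mL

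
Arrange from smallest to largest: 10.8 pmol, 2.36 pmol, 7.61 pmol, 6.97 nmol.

2.36 pmol < 7.61 pmol < 10.8 pmol < 6.97 nmol

10.8 pmol = 0.0000000000108 mol
2.36 pmol = 0.00000000000236 mol
7.61 pmol = 0.00000000000761 mol
6.97 nmol = 0.00000000697 mol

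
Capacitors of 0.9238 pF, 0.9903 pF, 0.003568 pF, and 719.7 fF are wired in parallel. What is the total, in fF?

2637.368 fF

In fF:
  0.9238 pF = 0.9238 × 10³ fF = 923.8
  0.9903 pF = 0.9903 × 10³ fF = 990.3
  0.003568 pF = 0.003568 × 10³ fF = 3.568
  719.7 fF → 719.7
Sum: 923.8 + 990.3 + 3.568 + 719.7 = 2637.368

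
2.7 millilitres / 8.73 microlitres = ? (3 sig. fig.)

(2.7 × 10^-3) / (8.73 × 10^-6) = 0.3093 × 10^3

309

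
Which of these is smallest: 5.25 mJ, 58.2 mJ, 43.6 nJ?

43.6 nJ

5.25 mJ = 0.00525 J
58.2 mJ = 0.0582 J
43.6 nJ = 0.0000000436 J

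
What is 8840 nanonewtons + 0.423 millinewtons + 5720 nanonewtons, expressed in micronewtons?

437.56 micronewtons

In micronewtons:
  8840 nanonewtons = 8840 × 10⁻³ micronewtons = 8.84
  0.423 millinewtons = 0.423 × 10³ micronewtons = 423
  5720 nanonewtons = 5720 × 10⁻³ micronewtons = 5.72
Sum: 8.84 + 423 + 5.72 = 437.56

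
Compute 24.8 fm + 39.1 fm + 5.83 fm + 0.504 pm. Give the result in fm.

573.73 fm

In fm:
  24.8 fm → 24.8
  39.1 fm → 39.1
  5.83 fm → 5.83
  0.504 pm = 0.504 × 10³ fm = 504
Sum: 24.8 + 39.1 + 5.83 + 504 = 573.73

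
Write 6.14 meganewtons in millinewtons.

mega = 10^6, milli = 10^-3; factor is 10^9.
6.14 × 10^9 = 6140000000

6140000000 millinewtons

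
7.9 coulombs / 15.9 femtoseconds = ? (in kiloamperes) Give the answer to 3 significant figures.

497000000000 kiloamperes

(7.9) / (15.9e-15) = 0.49686e15 A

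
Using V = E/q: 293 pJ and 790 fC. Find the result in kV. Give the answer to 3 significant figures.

(293 × 10⁻¹²) / (790 × 10⁻¹⁵) = 0.37089 × 10³ V

0.371 kV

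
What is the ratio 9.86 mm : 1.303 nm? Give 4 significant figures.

7567000

(9.86 × 10^-3) / (1.303 × 10^-9) = 7.5672 × 10^6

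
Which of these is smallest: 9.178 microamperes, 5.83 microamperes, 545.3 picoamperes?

9.178 microamperes = 0.000009178 amperes
5.83 microamperes = 0.00000583 amperes
545.3 picoamperes = 0.0000000005453 amperes

545.3 picoamperes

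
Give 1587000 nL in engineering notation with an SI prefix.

= 1.587 × 10^-3 L; 10^-3 is milli.

1.587 mL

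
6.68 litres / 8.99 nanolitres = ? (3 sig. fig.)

743000000

(6.68) / (8.99 × 10⁻⁹) = 0.743 × 10⁹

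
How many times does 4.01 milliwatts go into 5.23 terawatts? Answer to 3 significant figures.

(5.23e12) / (4.01e-3) = 1.304e15

1300000000000000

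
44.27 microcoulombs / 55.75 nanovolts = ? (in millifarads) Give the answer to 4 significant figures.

(44.27e-6) / (55.75e-9) = 0.794081e3 F

794100 millifarads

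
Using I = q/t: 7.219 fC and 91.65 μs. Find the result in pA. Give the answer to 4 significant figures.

78.77 pA

(7.219 × 10⁻¹⁵) / (91.65 × 10⁻⁶) = 0.078767 × 10⁻⁹ A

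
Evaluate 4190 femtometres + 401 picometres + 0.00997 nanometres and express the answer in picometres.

In picometres:
  4190 femtometres = 4190 × 10^-3 picometres = 4.19
  401 picometres → 401
  0.00997 nanometres = 0.00997 × 10^3 picometres = 9.97
Sum: 4.19 + 401 + 9.97 = 415.16

415.16 picometres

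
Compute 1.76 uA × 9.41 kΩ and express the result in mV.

1.76 × 10⁻⁶ × 9.41 × 10³ = 16.5616 × 10⁻³ V

16.5616 mV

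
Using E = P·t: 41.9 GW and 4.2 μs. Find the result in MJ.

41.9e9 × 4.2e-6 = 175.98e3 J

0.17598 MJ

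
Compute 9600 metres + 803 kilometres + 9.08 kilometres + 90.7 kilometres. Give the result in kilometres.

In kilometres:
  9600 metres = 9600e-3 kilometres = 9.6
  803 kilometres → 803
  9.08 kilometres → 9.08
  90.7 kilometres → 90.7
Sum: 9.6 + 803 + 9.08 + 90.7 = 912.38

912.38 kilometres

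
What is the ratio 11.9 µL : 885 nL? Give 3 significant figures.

(11.9e-6) / (885e-9) = 0.01345e3

13.4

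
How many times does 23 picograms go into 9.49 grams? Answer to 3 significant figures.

(9.49) / (23 × 10^-12) = 0.4126 × 10^12

413000000000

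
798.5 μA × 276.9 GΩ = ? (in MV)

798.5 × 10^-6 × 276.9 × 10^9 = 221104.65 × 10^3 V

221.10465 MV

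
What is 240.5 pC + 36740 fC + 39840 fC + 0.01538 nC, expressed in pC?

In pC:
  240.5 pC → 240.5
  36740 fC = 36740 × 10⁻³ pC = 36.74
  39840 fC = 39840 × 10⁻³ pC = 39.84
  0.01538 nC = 0.01538 × 10³ pC = 15.38
Sum: 240.5 + 36.74 + 39.84 + 15.38 = 332.46

332.46 pC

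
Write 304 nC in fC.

304000000 fC

nano = 1e-9, femto = 1e-15; factor is 1e6.
304 × 1e6 = 304000000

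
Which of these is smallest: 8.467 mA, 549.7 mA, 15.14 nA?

15.14 nA

8.467 mA = 0.008467 A
549.7 mA = 0.5497 A
15.14 nA = 0.00000001514 A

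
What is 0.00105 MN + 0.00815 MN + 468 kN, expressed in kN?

In kN:
  0.00105 MN = 0.00105 × 10³ kN = 1.05
  0.00815 MN = 0.00815 × 10³ kN = 8.15
  468 kN → 468
Sum: 1.05 + 8.15 + 468 = 477.2

477.2 kN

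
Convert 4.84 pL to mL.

pico = 10⁻¹², milli = 10⁻³; factor is 10⁻⁹.
4.84 × 10⁻⁹ = 0.00000000484

0.00000000484 mL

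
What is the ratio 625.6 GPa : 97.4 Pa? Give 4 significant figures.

6423000000

(625.6 × 10^9) / (97.4) = 6.423 × 10^9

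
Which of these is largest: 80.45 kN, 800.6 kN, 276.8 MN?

80.45 kN = 80450 N
800.6 kN = 800600 N
276.8 MN = 276800000 N

276.8 MN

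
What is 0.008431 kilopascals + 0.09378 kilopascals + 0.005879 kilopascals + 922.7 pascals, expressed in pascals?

In pascals:
  0.008431 kilopascals = 0.008431 × 10^3 pascals = 8.431
  0.09378 kilopascals = 0.09378 × 10^3 pascals = 93.78
  0.005879 kilopascals = 0.005879 × 10^3 pascals = 5.879
  922.7 pascals → 922.7
Sum: 8.431 + 93.78 + 5.879 + 922.7 = 1030.79

1030.79 pascals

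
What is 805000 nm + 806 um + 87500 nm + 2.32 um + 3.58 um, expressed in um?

In um:
  805000 nm = 805000 × 10⁻³ um = 805
  806 um → 806
  87500 nm = 87500 × 10⁻³ um = 87.5
  2.32 um → 2.32
  3.58 um → 3.58
Sum: 805 + 806 + 87.5 + 2.32 + 3.58 = 1704.4

1704.4 um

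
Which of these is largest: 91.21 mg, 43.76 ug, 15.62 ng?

91.21 mg

91.21 mg = 0.09121 g
43.76 ug = 0.00004376 g
15.62 ng = 0.00000001562 g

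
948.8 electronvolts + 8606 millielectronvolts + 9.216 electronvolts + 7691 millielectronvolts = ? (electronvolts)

In electronvolts:
  948.8 electronvolts → 948.8
  8606 millielectronvolts = 8606 × 10⁻³ electronvolts = 8.606
  9.216 electronvolts → 9.216
  7691 millielectronvolts = 7691 × 10⁻³ electronvolts = 7.691
Sum: 948.8 + 8.606 + 9.216 + 7.691 = 974.313

974.313 electronvolts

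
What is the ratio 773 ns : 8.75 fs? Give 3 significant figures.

88300000

(773 × 10⁻⁹) / (8.75 × 10⁻¹⁵) = 88.34 × 10⁶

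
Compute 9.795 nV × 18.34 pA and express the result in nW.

0.0000000001796403 nW

9.795e-9 × 18.34e-12 = 179.6403e-21 W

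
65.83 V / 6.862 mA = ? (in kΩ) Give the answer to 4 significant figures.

9.593 kΩ

(65.83) / (6.862e-3) = 9.59341e3 Ω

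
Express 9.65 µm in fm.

micro = 1e-6, femto = 1e-15; factor is 1e9.
9.65 × 1e9 = 9650000000

9650000000 fm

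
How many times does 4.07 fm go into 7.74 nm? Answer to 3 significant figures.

(7.74 × 10⁻⁹) / (4.07 × 10⁻¹⁵) = 1.902 × 10⁶

1900000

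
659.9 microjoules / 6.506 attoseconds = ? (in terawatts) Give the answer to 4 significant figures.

(659.9 × 10^-6) / (6.506 × 10^-18) = 101.429 × 10^12 W

101.4 terawatts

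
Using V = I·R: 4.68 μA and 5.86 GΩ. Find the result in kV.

4.68 × 10⁻⁶ × 5.86 × 10⁹ = 27.4248 × 10³ V

27.4248 kV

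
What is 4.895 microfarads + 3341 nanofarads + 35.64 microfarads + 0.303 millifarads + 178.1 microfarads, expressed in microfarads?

524.976 microfarads

In microfarads:
  4.895 microfarads → 4.895
  3341 nanofarads = 3341 × 10^-3 microfarads = 3.341
  35.64 microfarads → 35.64
  0.303 millifarads = 0.303 × 10^3 microfarads = 303
  178.1 microfarads → 178.1
Sum: 4.895 + 3.341 + 35.64 + 303 + 178.1 = 524.976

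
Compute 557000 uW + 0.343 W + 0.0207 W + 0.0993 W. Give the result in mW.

In mW:
  557000 uW = 557000 × 10⁻³ mW = 557
  0.343 W = 0.343 × 10³ mW = 343
  0.0207 W = 0.0207 × 10³ mW = 20.7
  0.0993 W = 0.0993 × 10³ mW = 99.3
Sum: 557 + 343 + 20.7 + 99.3 = 1020

1020 mW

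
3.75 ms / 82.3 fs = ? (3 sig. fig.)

45600000000

(3.75 × 10⁻³) / (82.3 × 10⁻¹⁵) = 0.04557 × 10¹²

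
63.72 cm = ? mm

centi = 1e-2, milli = 1e-3; factor is 1e1.
63.72 × 1e1 = 637.2

637.2 mm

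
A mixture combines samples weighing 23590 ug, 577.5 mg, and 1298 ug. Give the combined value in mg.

602.388 mg

In mg:
  23590 ug = 23590 × 10⁻³ mg = 23.59
  577.5 mg → 577.5
  1298 ug = 1298 × 10⁻³ mg = 1.298
Sum: 23.59 + 577.5 + 1.298 = 602.388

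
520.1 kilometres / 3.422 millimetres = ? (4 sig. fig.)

152000000

(520.1e3) / (3.422e-3) = 151.99e6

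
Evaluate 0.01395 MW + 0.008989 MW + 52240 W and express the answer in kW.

75.179 kW

In kW:
  0.01395 MW = 0.01395e3 kW = 13.95
  0.008989 MW = 0.008989e3 kW = 8.989
  52240 W = 52240e-3 kW = 52.24
Sum: 13.95 + 8.989 + 52.24 = 75.179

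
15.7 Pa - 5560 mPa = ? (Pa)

10.14 Pa

In Pa:
  15.7 Pa → 15.7
  5560 mPa = 5560 × 10^-3 Pa = 5.56
Difference: 15.7 - 5.56 = 10.14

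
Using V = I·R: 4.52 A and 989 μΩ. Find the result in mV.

4.52 × 989e-6 = 4470.28e-6 V

4.47028 mV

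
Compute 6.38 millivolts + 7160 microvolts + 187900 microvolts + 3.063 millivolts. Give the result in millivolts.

204.503 millivolts

In millivolts:
  6.38 millivolts → 6.38
  7160 microvolts = 7160 × 10^-3 millivolts = 7.16
  187900 microvolts = 187900 × 10^-3 millivolts = 187.9
  3.063 millivolts → 3.063
Sum: 6.38 + 7.16 + 187.9 + 3.063 = 204.503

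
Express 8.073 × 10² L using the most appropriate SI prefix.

= 807.3 L; mantissa already in [1, 1000).

807.3 L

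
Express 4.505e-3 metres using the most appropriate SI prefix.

= 4.505e-3 metres; 1e-3 is milli.

4.505 millimetres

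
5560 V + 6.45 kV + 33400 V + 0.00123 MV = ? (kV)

46.64 kV

In kV:
  5560 V = 5560e-3 kV = 5.56
  6.45 kV → 6.45
  33400 V = 33400e-3 kV = 33.4
  0.00123 MV = 0.00123e3 kV = 1.23
Sum: 5.56 + 6.45 + 33.4 + 1.23 = 46.64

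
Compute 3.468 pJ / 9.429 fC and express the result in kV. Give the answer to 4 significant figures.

(3.468 × 10⁻¹²) / (9.429 × 10⁻¹⁵) = 0.367801 × 10³ V

0.3678 kV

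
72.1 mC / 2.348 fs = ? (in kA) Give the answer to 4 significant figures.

(72.1 × 10^-3) / (2.348 × 10^-15) = 30.707 × 10^12 A

30710000000 kA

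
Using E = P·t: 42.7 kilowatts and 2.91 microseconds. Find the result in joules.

42.7e3 × 2.91e-6 = 124.257e-3 J

0.124257 joules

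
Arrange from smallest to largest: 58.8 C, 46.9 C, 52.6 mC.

52.6 mC < 46.9 C < 58.8 C

58.8 C = 58.8 C
46.9 C = 46.9 C
52.6 mC = 0.0526 C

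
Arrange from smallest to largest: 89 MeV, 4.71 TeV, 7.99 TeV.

89 MeV < 4.71 TeV < 7.99 TeV

89 MeV = 89000000 eV
4.71 TeV = 4710000000000 eV
7.99 TeV = 7990000000000 eV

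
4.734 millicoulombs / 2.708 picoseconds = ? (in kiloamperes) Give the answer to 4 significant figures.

1748000 kiloamperes

(4.734e-3) / (2.708e-12) = 1.74815e9 A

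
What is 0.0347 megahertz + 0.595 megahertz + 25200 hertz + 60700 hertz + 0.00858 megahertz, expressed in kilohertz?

724.18 kilohertz

In kilohertz:
  0.0347 megahertz = 0.0347e3 kilohertz = 34.7
  0.595 megahertz = 0.595e3 kilohertz = 595
  25200 hertz = 25200e-3 kilohertz = 25.2
  60700 hertz = 60700e-3 kilohertz = 60.7
  0.00858 megahertz = 0.00858e3 kilohertz = 8.58
Sum: 34.7 + 595 + 25.2 + 60.7 + 8.58 = 724.18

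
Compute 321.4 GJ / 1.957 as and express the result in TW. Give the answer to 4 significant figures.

(321.4e9) / (1.957e-18) = 164.231e27 W

164200000000000000 TW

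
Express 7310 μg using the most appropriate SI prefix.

7.31 mg

= 7.31 × 10^-3 g; 10^-3 is milli.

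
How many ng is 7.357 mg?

milli = 10⁻³, nano = 10⁻⁹; factor is 10⁶.
7.357 × 10⁶ = 7357000

7357000 ng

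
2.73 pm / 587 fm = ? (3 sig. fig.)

(2.73e-12) / (587e-15) = 0.004651e3

4.65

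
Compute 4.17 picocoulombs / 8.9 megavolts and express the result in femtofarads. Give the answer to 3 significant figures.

(4.17 × 10⁻¹²) / (8.9 × 10⁶) = 0.46854 × 10⁻¹⁸ F

0.000469 femtofarads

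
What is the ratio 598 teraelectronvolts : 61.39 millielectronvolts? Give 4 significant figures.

(598 × 10¹²) / (61.39 × 10⁻³) = 9.741 × 10¹⁵

9741000000000000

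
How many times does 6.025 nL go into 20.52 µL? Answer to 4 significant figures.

3406

(20.52 × 10^-6) / (6.025 × 10^-9) = 3.4058 × 10^3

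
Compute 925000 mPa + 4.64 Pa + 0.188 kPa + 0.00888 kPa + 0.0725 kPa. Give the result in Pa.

In Pa:
  925000 mPa = 925000 × 10⁻³ Pa = 925
  4.64 Pa → 4.64
  0.188 kPa = 0.188 × 10³ Pa = 188
  0.00888 kPa = 0.00888 × 10³ Pa = 8.88
  0.0725 kPa = 0.0725 × 10³ Pa = 72.5
Sum: 925 + 4.64 + 188 + 8.88 + 72.5 = 1199.02

1199.02 Pa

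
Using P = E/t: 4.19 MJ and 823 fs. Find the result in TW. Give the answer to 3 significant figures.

5090000 TW

(4.19e6) / (823e-15) = 0.0050911e21 W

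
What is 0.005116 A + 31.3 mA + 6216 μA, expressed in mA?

In mA:
  0.005116 A = 0.005116 × 10^3 mA = 5.116
  31.3 mA → 31.3
  6216 μA = 6216 × 10^-3 mA = 6.216
Sum: 5.116 + 31.3 + 6.216 = 42.632

42.632 mA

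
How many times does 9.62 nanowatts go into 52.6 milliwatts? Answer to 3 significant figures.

5470000

(52.6e-3) / (9.62e-9) = 5.468e6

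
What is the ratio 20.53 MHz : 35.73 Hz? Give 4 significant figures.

574600

(20.53 × 10^6) / (35.73) = 0.57459 × 10^6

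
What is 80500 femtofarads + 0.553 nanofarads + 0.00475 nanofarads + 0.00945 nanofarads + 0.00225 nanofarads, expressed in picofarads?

In picofarads:
  80500 femtofarads = 80500 × 10⁻³ picofarads = 80.5
  0.553 nanofarads = 0.553 × 10³ picofarads = 553
  0.00475 nanofarads = 0.00475 × 10³ picofarads = 4.75
  0.00945 nanofarads = 0.00945 × 10³ picofarads = 9.45
  0.00225 nanofarads = 0.00225 × 10³ picofarads = 2.25
Sum: 80.5 + 553 + 4.75 + 9.45 + 2.25 = 649.95

649.95 picofarads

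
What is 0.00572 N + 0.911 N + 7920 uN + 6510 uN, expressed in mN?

In mN:
  0.00572 N = 0.00572e3 mN = 5.72
  0.911 N = 0.911e3 mN = 911
  7920 uN = 7920e-3 mN = 7.92
  6510 uN = 6510e-3 mN = 6.51
Sum: 5.72 + 911 + 7.92 + 6.51 = 931.15

931.15 mN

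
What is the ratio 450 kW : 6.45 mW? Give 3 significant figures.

69800000

(450e3) / (6.45e-3) = 69.77e6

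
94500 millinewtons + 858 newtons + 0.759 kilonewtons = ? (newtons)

1711.5 newtons

In newtons:
  94500 millinewtons = 94500 × 10⁻³ newtons = 94.5
  858 newtons → 858
  0.759 kilonewtons = 0.759 × 10³ newtons = 759
Sum: 94.5 + 858 + 759 = 1711.5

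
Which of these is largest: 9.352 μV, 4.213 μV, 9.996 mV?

9.352 μV = 0.000009352 V
4.213 μV = 0.000004213 V
9.996 mV = 0.009996 V

9.996 mV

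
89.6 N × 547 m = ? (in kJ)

89.6 × 547 = 49011.2 J

49.0112 kJ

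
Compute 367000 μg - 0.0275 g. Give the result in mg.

In mg:
  367000 μg = 367000 × 10⁻³ mg = 367
  0.0275 g = 0.0275 × 10³ mg = 27.5
Difference: 367 - 27.5 = 339.5

339.5 mg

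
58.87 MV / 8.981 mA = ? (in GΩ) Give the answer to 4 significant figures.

6.555 GΩ

(58.87 × 10⁶) / (8.981 × 10⁻³) = 6.55495 × 10⁹ Ω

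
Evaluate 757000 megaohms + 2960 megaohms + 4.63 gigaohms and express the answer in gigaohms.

764.59 gigaohms

In gigaohms:
  757000 megaohms = 757000 × 10^-3 gigaohms = 757
  2960 megaohms = 2960 × 10^-3 gigaohms = 2.96
  4.63 gigaohms → 4.63
Sum: 757 + 2.96 + 4.63 = 764.59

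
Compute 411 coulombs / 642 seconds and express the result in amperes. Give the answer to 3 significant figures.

(411) / (642) = 0.64019 A

0.640 amperes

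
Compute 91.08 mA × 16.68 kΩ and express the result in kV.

1.5192144 kV

91.08 × 10^-3 × 16.68 × 10^3 = 1519.2144 V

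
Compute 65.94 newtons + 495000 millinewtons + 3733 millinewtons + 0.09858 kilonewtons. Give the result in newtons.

In newtons:
  65.94 newtons → 65.94
  495000 millinewtons = 495000e-3 newtons = 495
  3733 millinewtons = 3733e-3 newtons = 3.733
  0.09858 kilonewtons = 0.09858e3 newtons = 98.58
Sum: 65.94 + 495 + 3.733 + 98.58 = 663.253

663.253 newtons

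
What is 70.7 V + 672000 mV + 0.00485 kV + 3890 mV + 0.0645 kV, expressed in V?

In V:
  70.7 V → 70.7
  672000 mV = 672000 × 10⁻³ V = 672
  0.00485 kV = 0.00485 × 10³ V = 4.85
  3890 mV = 3890 × 10⁻³ V = 3.89
  0.0645 kV = 0.0645 × 10³ V = 64.5
Sum: 70.7 + 672 + 4.85 + 3.89 + 64.5 = 815.94

815.94 V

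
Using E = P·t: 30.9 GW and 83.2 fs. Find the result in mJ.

30.9 × 10⁹ × 83.2 × 10⁻¹⁵ = 2570.88 × 10⁻⁶ J

2.57088 mJ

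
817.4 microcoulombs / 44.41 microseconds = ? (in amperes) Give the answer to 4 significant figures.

18.41 amperes

(817.4 × 10⁻⁶) / (44.41 × 10⁻⁶) = 18.4058 A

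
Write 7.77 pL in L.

pico = 10^-12, (no prefix) = 10^0; factor is 10^-12.
7.77 × 10^-12 = 0.00000000000777

0.00000000000777 L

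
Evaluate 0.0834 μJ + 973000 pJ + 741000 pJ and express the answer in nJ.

In nJ:
  0.0834 μJ = 0.0834e3 nJ = 83.4
  973000 pJ = 973000e-3 nJ = 973
  741000 pJ = 741000e-3 nJ = 741
Sum: 83.4 + 973 + 741 = 1797.4

1797.4 nJ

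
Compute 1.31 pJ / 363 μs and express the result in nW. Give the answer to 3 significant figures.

(1.31 × 10⁻¹²) / (363 × 10⁻⁶) = 0.0036088 × 10⁻⁶ W

3.61 nW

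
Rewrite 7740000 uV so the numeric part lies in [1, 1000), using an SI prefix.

= 7.74 V; mantissa already in [1, 1000).

7.74 V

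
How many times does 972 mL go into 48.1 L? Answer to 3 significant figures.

(48.1) / (972 × 10⁻³) = 0.04949 × 10³

49.5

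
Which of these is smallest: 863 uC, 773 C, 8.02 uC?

863 uC = 0.000863 C
773 C = 773 C
8.02 uC = 0.00000802 C

8.02 uC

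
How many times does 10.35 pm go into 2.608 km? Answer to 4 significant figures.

(2.608e3) / (10.35e-12) = 0.25198e15

252000000000000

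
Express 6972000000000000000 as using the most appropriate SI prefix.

= 6.972 s; mantissa already in [1, 1000).

6.972 s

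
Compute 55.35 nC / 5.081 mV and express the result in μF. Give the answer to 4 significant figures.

10.89 μF

(55.35 × 10⁻⁹) / (5.081 × 10⁻³) = 10.8935 × 10⁻⁶ F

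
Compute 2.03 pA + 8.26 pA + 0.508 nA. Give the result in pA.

In pA:
  2.03 pA → 2.03
  8.26 pA → 8.26
  0.508 nA = 0.508e3 pA = 508
Sum: 2.03 + 8.26 + 508 = 518.29

518.29 pA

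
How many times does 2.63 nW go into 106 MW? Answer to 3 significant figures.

40300000000000000

(106 × 10⁶) / (2.63 × 10⁻⁹) = 40.3 × 10¹⁵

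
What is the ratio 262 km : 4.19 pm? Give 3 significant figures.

62500000000000000

(262 × 10³) / (4.19 × 10⁻¹²) = 62.53 × 10¹⁵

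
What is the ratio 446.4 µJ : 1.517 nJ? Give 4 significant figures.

(446.4e-6) / (1.517e-9) = 294.26e3

294300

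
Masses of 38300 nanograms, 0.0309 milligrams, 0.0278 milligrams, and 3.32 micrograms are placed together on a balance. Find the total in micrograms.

In micrograms:
  38300 nanograms = 38300e-3 micrograms = 38.3
  0.0309 milligrams = 0.0309e3 micrograms = 30.9
  0.0278 milligrams = 0.0278e3 micrograms = 27.8
  3.32 micrograms → 3.32
Sum: 38.3 + 30.9 + 27.8 + 3.32 = 100.32

100.32 micrograms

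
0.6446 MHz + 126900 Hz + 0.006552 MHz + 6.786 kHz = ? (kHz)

784.838 kHz

In kHz:
  0.6446 MHz = 0.6446 × 10^3 kHz = 644.6
  126900 Hz = 126900 × 10^-3 kHz = 126.9
  0.006552 MHz = 0.006552 × 10^3 kHz = 6.552
  6.786 kHz → 6.786
Sum: 644.6 + 126.9 + 6.552 + 6.786 = 784.838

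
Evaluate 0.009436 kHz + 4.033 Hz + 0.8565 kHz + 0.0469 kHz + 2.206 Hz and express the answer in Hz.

In Hz:
  0.009436 kHz = 0.009436e3 Hz = 9.436
  4.033 Hz → 4.033
  0.8565 kHz = 0.8565e3 Hz = 856.5
  0.0469 kHz = 0.0469e3 Hz = 46.9
  2.206 Hz → 2.206
Sum: 9.436 + 4.033 + 856.5 + 46.9 + 2.206 = 919.075

919.075 Hz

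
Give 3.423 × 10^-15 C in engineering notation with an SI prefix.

3.423 fC

= 3.423 × 10^-15 C; 10^-15 is femto.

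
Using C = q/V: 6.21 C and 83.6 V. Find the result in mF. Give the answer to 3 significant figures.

74.3 mF

(6.21) / (83.6) = 0.074282 F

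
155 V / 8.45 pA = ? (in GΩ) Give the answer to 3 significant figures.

18300 GΩ

(155) / (8.45e-12) = 18.343e12 Ω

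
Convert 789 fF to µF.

0.000000789 µF

femto = 10^-15, micro = 10^-6; factor is 10^-9.
789 × 10^-9 = 0.000000789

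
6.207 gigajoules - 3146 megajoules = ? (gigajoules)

3.061 gigajoules

In gigajoules:
  6.207 gigajoules → 6.207
  3146 megajoules = 3146e-3 gigajoules = 3.146
Difference: 6.207 - 3.146 = 3.061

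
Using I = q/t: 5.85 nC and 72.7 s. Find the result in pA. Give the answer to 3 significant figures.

80.5 pA

(5.85 × 10⁻⁹) / (72.7) = 0.080468 × 10⁻⁹ A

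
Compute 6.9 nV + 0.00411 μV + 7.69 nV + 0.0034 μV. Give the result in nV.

In nV:
  6.9 nV → 6.9
  0.00411 μV = 0.00411 × 10³ nV = 4.11
  7.69 nV → 7.69
  0.0034 μV = 0.0034 × 10³ nV = 3.4
Sum: 6.9 + 4.11 + 7.69 + 3.4 = 22.1

22.1 nV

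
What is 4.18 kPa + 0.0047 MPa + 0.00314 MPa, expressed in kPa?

12.02 kPa

In kPa:
  4.18 kPa → 4.18
  0.0047 MPa = 0.0047 × 10^3 kPa = 4.7
  0.00314 MPa = 0.00314 × 10^3 kPa = 3.14
Sum: 4.18 + 4.7 + 3.14 = 12.02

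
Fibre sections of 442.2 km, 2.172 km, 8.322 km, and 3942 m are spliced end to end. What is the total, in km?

In km:
  442.2 km → 442.2
  2.172 km → 2.172
  8.322 km → 8.322
  3942 m = 3942 × 10^-3 km = 3.942
Sum: 442.2 + 2.172 + 8.322 + 3.942 = 456.636

456.636 km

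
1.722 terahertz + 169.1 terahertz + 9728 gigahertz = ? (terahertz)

In terahertz:
  1.722 terahertz → 1.722
  169.1 terahertz → 169.1
  9728 gigahertz = 9728 × 10^-3 terahertz = 9.728
Sum: 1.722 + 169.1 + 9.728 = 180.55

180.55 terahertz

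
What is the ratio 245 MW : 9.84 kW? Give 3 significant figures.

(245 × 10^6) / (9.84 × 10^3) = 24.9 × 10^3

24900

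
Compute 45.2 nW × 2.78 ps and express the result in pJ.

0.000000125656 pJ

45.2 × 10⁻⁹ × 2.78 × 10⁻¹² = 125.656 × 10⁻²¹ J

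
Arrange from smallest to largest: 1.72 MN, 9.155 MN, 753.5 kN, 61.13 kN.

1.72 MN = 1720000 N
9.155 MN = 9155000 N
753.5 kN = 753500 N
61.13 kN = 61130 N

61.13 kN < 753.5 kN < 1.72 MN < 9.155 MN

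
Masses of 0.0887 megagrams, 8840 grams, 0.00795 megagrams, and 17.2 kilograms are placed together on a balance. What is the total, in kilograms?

122.69 kilograms

In kilograms:
  0.0887 megagrams = 0.0887 × 10³ kilograms = 88.7
  8840 grams = 8840 × 10⁻³ kilograms = 8.84
  0.00795 megagrams = 0.00795 × 10³ kilograms = 7.95
  17.2 kilograms → 17.2
Sum: 88.7 + 8.84 + 7.95 + 17.2 = 122.69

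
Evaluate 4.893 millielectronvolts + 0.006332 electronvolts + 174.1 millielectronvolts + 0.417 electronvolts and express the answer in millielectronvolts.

In millielectronvolts:
  4.893 millielectronvolts → 4.893
  0.006332 electronvolts = 0.006332e3 millielectronvolts = 6.332
  174.1 millielectronvolts → 174.1
  0.417 electronvolts = 0.417e3 millielectronvolts = 417
Sum: 4.893 + 6.332 + 174.1 + 417 = 602.325

602.325 millielectronvolts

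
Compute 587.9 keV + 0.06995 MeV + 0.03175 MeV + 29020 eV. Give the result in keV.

718.62 keV

In keV:
  587.9 keV → 587.9
  0.06995 MeV = 0.06995 × 10³ keV = 69.95
  0.03175 MeV = 0.03175 × 10³ keV = 31.75
  29020 eV = 29020 × 10⁻³ keV = 29.02
Sum: 587.9 + 69.95 + 31.75 + 29.02 = 718.62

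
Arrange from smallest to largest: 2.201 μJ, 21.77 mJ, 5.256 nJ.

5.256 nJ < 2.201 μJ < 21.77 mJ

2.201 μJ = 0.000002201 J
21.77 mJ = 0.02177 J
5.256 nJ = 0.000000005256 J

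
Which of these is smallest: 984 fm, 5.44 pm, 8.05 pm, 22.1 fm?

984 fm = 0.000000000000984 m
5.44 pm = 0.00000000000544 m
8.05 pm = 0.00000000000805 m
22.1 fm = 0.0000000000000221 m

22.1 fm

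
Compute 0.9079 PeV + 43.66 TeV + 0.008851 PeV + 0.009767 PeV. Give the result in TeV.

970.178 TeV

In TeV:
  0.9079 PeV = 0.9079 × 10³ TeV = 907.9
  43.66 TeV → 43.66
  0.008851 PeV = 0.008851 × 10³ TeV = 8.851
  0.009767 PeV = 0.009767 × 10³ TeV = 9.767
Sum: 907.9 + 43.66 + 8.851 + 9.767 = 970.178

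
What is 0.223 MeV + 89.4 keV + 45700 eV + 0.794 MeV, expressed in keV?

1152.1 keV

In keV:
  0.223 MeV = 0.223 × 10^3 keV = 223
  89.4 keV → 89.4
  45700 eV = 45700 × 10^-3 keV = 45.7
  0.794 MeV = 0.794 × 10^3 keV = 794
Sum: 223 + 89.4 + 45.7 + 794 = 1152.1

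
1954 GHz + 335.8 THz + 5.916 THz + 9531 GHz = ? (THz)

In THz:
  1954 GHz = 1954 × 10^-3 THz = 1.954
  335.8 THz → 335.8
  5.916 THz → 5.916
  9531 GHz = 9531 × 10^-3 THz = 9.531
Sum: 1.954 + 335.8 + 5.916 + 9.531 = 353.201

353.201 THz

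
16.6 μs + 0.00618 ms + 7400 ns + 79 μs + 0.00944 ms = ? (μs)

In μs:
  16.6 μs → 16.6
  0.00618 ms = 0.00618e3 μs = 6.18
  7400 ns = 7400e-3 μs = 7.4
  79 μs → 79
  0.00944 ms = 0.00944e3 μs = 9.44
Sum: 16.6 + 6.18 + 7.4 + 79 + 9.44 = 118.62

118.62 μs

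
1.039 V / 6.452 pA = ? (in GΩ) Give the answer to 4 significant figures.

(1.039) / (6.452 × 10⁻¹²) = 0.161035 × 10¹² Ω

161.0 GΩ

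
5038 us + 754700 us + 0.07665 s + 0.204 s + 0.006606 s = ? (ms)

1046.994 ms

In ms:
  5038 us = 5038 × 10⁻³ ms = 5.038
  754700 us = 754700 × 10⁻³ ms = 754.7
  0.07665 s = 0.07665 × 10³ ms = 76.65
  0.204 s = 0.204 × 10³ ms = 204
  0.006606 s = 0.006606 × 10³ ms = 6.606
Sum: 5.038 + 754.7 + 76.65 + 204 + 6.606 = 1046.994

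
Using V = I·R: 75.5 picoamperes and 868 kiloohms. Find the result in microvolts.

75.5e-12 × 868e3 = 65534e-9 V

65.534 microvolts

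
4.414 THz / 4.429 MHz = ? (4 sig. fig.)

(4.414e12) / (4.429e6) = 0.99661e6

996600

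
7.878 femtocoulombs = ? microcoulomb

femto = 1e-15, micro = 1e-6; factor is 1e-9.
7.878 × 1e-9 = 0.000000007878

0.000000007878 microcoulombs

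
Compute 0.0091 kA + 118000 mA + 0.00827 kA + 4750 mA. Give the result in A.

In A:
  0.0091 kA = 0.0091e3 A = 9.1
  118000 mA = 118000e-3 A = 118
  0.00827 kA = 0.00827e3 A = 8.27
  4750 mA = 4750e-3 A = 4.75
Sum: 9.1 + 118 + 8.27 + 4.75 = 140.12

140.12 A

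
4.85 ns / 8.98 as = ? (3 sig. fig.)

(4.85 × 10^-9) / (8.98 × 10^-18) = 0.5401 × 10^9

540000000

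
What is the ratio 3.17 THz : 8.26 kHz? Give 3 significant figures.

384000000

(3.17 × 10^12) / (8.26 × 10^3) = 0.3838 × 10^9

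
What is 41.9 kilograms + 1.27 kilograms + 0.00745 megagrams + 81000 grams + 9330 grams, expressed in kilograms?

140.95 kilograms

In kilograms:
  41.9 kilograms → 41.9
  1.27 kilograms → 1.27
  0.00745 megagrams = 0.00745e3 kilograms = 7.45
  81000 grams = 81000e-3 kilograms = 81
  9330 grams = 9330e-3 kilograms = 9.33
Sum: 41.9 + 1.27 + 7.45 + 81 + 9.33 = 140.95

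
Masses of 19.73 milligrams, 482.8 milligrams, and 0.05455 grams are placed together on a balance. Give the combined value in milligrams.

In milligrams:
  19.73 milligrams → 19.73
  482.8 milligrams → 482.8
  0.05455 grams = 0.05455 × 10^3 milligrams = 54.55
Sum: 19.73 + 482.8 + 54.55 = 557.08

557.08 milligrams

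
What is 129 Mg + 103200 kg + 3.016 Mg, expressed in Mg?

In Mg:
  129 Mg → 129
  103200 kg = 103200 × 10⁻³ Mg = 103.2
  3.016 Mg → 3.016
Sum: 129 + 103.2 + 3.016 = 235.216

235.216 Mg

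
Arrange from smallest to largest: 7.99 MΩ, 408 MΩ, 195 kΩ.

195 kΩ < 7.99 MΩ < 408 MΩ

7.99 MΩ = 7990000 Ω
408 MΩ = 408000000 Ω
195 kΩ = 195000 Ω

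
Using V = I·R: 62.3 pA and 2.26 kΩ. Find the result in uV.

0.140798 uV

62.3 × 10⁻¹² × 2.26 × 10³ = 140.798 × 10⁻⁹ V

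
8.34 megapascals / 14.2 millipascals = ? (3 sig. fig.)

587000000

(8.34 × 10⁶) / (14.2 × 10⁻³) = 0.5873 × 10⁹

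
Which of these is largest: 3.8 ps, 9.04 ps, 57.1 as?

3.8 ps = 0.0000000000038 s
9.04 ps = 0.00000000000904 s
57.1 as = 0.0000000000000000571 s

9.04 ps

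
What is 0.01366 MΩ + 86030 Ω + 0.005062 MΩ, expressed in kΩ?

In kΩ:
  0.01366 MΩ = 0.01366 × 10^3 kΩ = 13.66
  86030 Ω = 86030 × 10^-3 kΩ = 86.03
  0.005062 MΩ = 0.005062 × 10^3 kΩ = 5.062
Sum: 13.66 + 86.03 + 5.062 = 104.752

104.752 kΩ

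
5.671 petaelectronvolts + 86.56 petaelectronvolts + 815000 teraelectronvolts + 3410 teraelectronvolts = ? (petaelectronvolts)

910.641 petaelectronvolts

In petaelectronvolts:
  5.671 petaelectronvolts → 5.671
  86.56 petaelectronvolts → 86.56
  815000 teraelectronvolts = 815000 × 10⁻³ petaelectronvolts = 815
  3410 teraelectronvolts = 3410 × 10⁻³ petaelectronvolts = 3.41
Sum: 5.671 + 86.56 + 815 + 3.41 = 910.641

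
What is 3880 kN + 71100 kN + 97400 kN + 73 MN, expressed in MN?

245.38 MN

In MN:
  3880 kN = 3880 × 10^-3 MN = 3.88
  71100 kN = 71100 × 10^-3 MN = 71.1
  97400 kN = 97400 × 10^-3 MN = 97.4
  73 MN → 73
Sum: 3.88 + 71.1 + 97.4 + 73 = 245.38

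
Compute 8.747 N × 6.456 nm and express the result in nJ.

56.470632 nJ

8.747 × 6.456e-9 = 56.470632e-9 J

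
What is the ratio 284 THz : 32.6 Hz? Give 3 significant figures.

8710000000000

(284 × 10¹²) / (32.6) = 8.712 × 10¹²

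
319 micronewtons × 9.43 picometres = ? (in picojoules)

0.00300817 picojoules

319 × 10^-6 × 9.43 × 10^-12 = 3008.17 × 10^-18 J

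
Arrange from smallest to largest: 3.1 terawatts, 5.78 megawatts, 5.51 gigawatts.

3.1 terawatts = 3100000000000 watts
5.78 megawatts = 5780000 watts
5.51 gigawatts = 5510000000 watts

5.78 megawatts < 5.51 gigawatts < 3.1 terawatts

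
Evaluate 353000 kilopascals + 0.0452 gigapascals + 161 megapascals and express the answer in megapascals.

559.2 megapascals

In megapascals:
  353000 kilopascals = 353000e-3 megapascals = 353
  0.0452 gigapascals = 0.0452e3 megapascals = 45.2
  161 megapascals → 161
Sum: 353 + 45.2 + 161 = 559.2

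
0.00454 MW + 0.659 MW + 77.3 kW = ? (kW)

In kW:
  0.00454 MW = 0.00454e3 kW = 4.54
  0.659 MW = 0.659e3 kW = 659
  77.3 kW → 77.3
Sum: 4.54 + 659 + 77.3 = 740.84

740.84 kW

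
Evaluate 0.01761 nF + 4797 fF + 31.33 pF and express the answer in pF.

53.737 pF

In pF:
  0.01761 nF = 0.01761e3 pF = 17.61
  4797 fF = 4797e-3 pF = 4.797
  31.33 pF → 31.33
Sum: 17.61 + 4.797 + 31.33 = 53.737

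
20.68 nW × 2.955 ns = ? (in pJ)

20.68e-9 × 2.955e-9 = 61.1094e-18 J

0.0000611094 pJ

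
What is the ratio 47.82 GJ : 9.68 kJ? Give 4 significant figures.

4940000

(47.82e9) / (9.68e3) = 4.9401e6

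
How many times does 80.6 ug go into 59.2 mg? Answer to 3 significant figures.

734

(59.2 × 10⁻³) / (80.6 × 10⁻⁶) = 0.7345 × 10³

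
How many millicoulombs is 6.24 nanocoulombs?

nano = 10^-9, milli = 10^-3; factor is 10^-6.
6.24 × 10^-6 = 0.00000624

0.00000624 millicoulombs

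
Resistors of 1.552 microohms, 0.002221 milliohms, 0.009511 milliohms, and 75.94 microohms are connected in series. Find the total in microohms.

89.224 microohms

In microohms:
  1.552 microohms → 1.552
  0.002221 milliohms = 0.002221e3 microohms = 2.221
  0.009511 milliohms = 0.009511e3 microohms = 9.511
  75.94 microohms → 75.94
Sum: 1.552 + 2.221 + 9.511 + 75.94 = 89.224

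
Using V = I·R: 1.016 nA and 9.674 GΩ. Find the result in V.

1.016 × 10^-9 × 9.674 × 10^9 = 9.828784 V

9.828784 V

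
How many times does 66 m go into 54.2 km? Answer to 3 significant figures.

821

(54.2 × 10^3) / (66) = 0.8212 × 10^3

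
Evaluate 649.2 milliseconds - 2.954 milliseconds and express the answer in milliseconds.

In milliseconds:
  649.2 milliseconds → 649.2
  2.954 milliseconds → 2.954
Difference: 649.2 - 2.954 = 646.246

646.246 milliseconds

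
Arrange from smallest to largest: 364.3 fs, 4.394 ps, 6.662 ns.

364.3 fs < 4.394 ps < 6.662 ns

364.3 fs = 0.0000000000003643 s
4.394 ps = 0.000000000004394 s
6.662 ns = 0.000000006662 s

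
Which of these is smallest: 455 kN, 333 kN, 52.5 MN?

455 kN = 455000 N
333 kN = 333000 N
52.5 MN = 52500000 N

333 kN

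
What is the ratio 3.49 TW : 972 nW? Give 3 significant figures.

3590000000000000000

(3.49 × 10^12) / (972 × 10^-9) = 0.003591 × 10^21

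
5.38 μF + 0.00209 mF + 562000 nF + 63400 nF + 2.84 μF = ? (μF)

In μF:
  5.38 μF → 5.38
  0.00209 mF = 0.00209 × 10³ μF = 2.09
  562000 nF = 562000 × 10⁻³ μF = 562
  63400 nF = 63400 × 10⁻³ μF = 63.4
  2.84 μF → 2.84
Sum: 5.38 + 2.09 + 562 + 63.4 + 2.84 = 635.71

635.71 μF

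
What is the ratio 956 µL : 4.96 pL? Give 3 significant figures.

193000000

(956 × 10^-6) / (4.96 × 10^-12) = 192.7 × 10^6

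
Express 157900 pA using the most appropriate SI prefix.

157.9 nA

= 157.9 × 10⁻⁹ A; 10⁻⁹ is nano.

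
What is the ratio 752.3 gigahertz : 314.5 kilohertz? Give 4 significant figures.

2392000

(752.3e9) / (314.5e3) = 2.3921e6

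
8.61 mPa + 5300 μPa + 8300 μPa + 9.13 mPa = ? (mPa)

In mPa:
  8.61 mPa → 8.61
  5300 μPa = 5300 × 10⁻³ mPa = 5.3
  8300 μPa = 8300 × 10⁻³ mPa = 8.3
  9.13 mPa → 9.13
Sum: 8.61 + 5.3 + 8.3 + 9.13 = 31.34

31.34 mPa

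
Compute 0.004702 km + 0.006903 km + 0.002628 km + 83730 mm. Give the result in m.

97.963 m

In m:
  0.004702 km = 0.004702 × 10³ m = 4.702
  0.006903 km = 0.006903 × 10³ m = 6.903
  0.002628 km = 0.002628 × 10³ m = 2.628
  83730 mm = 83730 × 10⁻³ m = 83.73
Sum: 4.702 + 6.903 + 2.628 + 83.73 = 97.963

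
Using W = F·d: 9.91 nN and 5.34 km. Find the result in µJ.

9.91 × 10^-9 × 5.34 × 10^3 = 52.9194 × 10^-6 J

52.9194 µJ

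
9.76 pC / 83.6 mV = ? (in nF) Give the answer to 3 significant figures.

0.117 nF

(9.76e-12) / (83.6e-3) = 0.11675e-9 F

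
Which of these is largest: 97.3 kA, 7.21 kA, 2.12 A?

97.3 kA = 97300 A
7.21 kA = 7210 A
2.12 A = 2.12 A

97.3 kA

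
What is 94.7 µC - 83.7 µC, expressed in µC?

11 µC

In µC:
  94.7 µC → 94.7
  83.7 µC → 83.7
Difference: 94.7 - 83.7 = 11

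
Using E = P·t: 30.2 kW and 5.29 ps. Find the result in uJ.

0.159758 uJ

30.2 × 10³ × 5.29 × 10⁻¹² = 159.758 × 10⁻⁹ J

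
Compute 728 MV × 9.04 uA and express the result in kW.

728 × 10^6 × 9.04 × 10^-6 = 6581.12 W

6.58112 kW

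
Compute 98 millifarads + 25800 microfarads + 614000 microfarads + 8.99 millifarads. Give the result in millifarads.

746.79 millifarads

In millifarads:
  98 millifarads → 98
  25800 microfarads = 25800e-3 millifarads = 25.8
  614000 microfarads = 614000e-3 millifarads = 614
  8.99 millifarads → 8.99
Sum: 98 + 25.8 + 614 + 8.99 = 746.79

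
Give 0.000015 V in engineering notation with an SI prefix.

15 uV

= 15e-6 V; 1e-6 is micro.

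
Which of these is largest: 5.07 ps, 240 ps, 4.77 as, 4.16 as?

240 ps

5.07 ps = 0.00000000000507 s
240 ps = 0.00000000024 s
4.77 as = 0.00000000000000000477 s
4.16 as = 0.00000000000000000416 s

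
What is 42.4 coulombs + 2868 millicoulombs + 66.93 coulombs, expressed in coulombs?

In coulombs:
  42.4 coulombs → 42.4
  2868 millicoulombs = 2868 × 10⁻³ coulombs = 2.868
  66.93 coulombs → 66.93
Sum: 42.4 + 2.868 + 66.93 = 112.198

112.198 coulombs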